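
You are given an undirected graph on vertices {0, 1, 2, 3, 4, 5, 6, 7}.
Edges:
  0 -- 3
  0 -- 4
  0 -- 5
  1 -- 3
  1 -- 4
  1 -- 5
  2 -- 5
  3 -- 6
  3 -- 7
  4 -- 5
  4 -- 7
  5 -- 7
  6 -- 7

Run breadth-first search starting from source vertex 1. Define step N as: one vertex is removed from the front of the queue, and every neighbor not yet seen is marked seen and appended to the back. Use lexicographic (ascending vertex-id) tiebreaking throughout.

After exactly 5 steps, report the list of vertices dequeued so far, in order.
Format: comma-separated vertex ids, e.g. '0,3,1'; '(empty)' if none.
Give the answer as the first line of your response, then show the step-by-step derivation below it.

1,3,4,5,0

step 1: dequeue 1; queue=[3,4,5]; order=1
step 2: dequeue 3; queue=[4,5,0,6,7]; order=1,3
step 3: dequeue 4; queue=[5,0,6,7]; order=1,3,4
step 4: dequeue 5; queue=[0,6,7,2]; order=1,3,4,5
step 5: dequeue 0; queue=[6,7,2]; order=1,3,4,5,0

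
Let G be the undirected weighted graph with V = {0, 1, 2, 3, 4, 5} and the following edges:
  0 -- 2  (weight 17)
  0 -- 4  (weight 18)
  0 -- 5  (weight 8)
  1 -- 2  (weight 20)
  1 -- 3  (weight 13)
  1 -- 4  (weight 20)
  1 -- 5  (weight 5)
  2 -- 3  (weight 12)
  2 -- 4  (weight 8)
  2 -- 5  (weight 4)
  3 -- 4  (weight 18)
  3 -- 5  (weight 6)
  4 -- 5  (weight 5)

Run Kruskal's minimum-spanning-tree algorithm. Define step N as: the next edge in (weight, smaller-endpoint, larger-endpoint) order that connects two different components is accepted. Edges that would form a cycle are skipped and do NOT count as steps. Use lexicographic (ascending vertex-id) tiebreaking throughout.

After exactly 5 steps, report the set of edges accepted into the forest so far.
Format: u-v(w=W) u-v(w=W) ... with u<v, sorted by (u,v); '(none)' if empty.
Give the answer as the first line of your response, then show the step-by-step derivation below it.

0-5(w=8) 1-5(w=5) 2-5(w=4) 3-5(w=6) 4-5(w=5)

step 1: add edge 2-5 (w=4); MST = {2-5(w=4)}
step 2: add edge 1-5 (w=5); MST = {1-5(w=5) 2-5(w=4)}
step 3: add edge 4-5 (w=5); MST = {1-5(w=5) 2-5(w=4) 4-5(w=5)}
step 4: add edge 3-5 (w=6); MST = {1-5(w=5) 2-5(w=4) 3-5(w=6) 4-5(w=5)}
step 5: add edge 0-5 (w=8); MST = {0-5(w=8) 1-5(w=5) 2-5(w=4) 3-5(w=6) 4-5(w=5)}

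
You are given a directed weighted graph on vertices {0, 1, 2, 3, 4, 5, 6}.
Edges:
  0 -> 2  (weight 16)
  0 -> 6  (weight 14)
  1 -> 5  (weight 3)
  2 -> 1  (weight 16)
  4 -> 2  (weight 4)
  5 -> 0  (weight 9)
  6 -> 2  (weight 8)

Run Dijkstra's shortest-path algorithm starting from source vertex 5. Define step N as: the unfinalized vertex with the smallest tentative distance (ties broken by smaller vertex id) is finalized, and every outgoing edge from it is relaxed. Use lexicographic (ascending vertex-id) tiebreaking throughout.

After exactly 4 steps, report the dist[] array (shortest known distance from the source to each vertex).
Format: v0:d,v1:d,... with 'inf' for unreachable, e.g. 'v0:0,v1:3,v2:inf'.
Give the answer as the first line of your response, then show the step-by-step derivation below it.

v0:9,v1:41,v2:25,v3:inf,v4:inf,v5:0,v6:23

step 1: dist = v0:9,v1:inf,v2:inf,v3:inf,v4:inf,v5:0,v6:inf
step 2: dist = v0:9,v1:inf,v2:25,v3:inf,v4:inf,v5:0,v6:23
step 3: dist = v0:9,v1:inf,v2:25,v3:inf,v4:inf,v5:0,v6:23
step 4: dist = v0:9,v1:41,v2:25,v3:inf,v4:inf,v5:0,v6:23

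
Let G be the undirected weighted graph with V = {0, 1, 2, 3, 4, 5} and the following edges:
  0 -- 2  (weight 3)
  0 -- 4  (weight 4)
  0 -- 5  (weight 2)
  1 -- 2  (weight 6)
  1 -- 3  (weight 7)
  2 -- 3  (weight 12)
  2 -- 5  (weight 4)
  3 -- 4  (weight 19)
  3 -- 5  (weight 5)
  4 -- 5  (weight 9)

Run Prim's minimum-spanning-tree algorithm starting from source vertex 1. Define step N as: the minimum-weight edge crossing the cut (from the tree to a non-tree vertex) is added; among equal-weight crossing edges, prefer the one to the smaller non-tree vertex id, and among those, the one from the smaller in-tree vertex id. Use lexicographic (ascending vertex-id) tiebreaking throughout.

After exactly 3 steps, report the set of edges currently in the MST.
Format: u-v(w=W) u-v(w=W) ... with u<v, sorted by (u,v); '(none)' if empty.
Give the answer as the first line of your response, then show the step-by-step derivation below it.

0-2(w=3) 0-5(w=2) 1-2(w=6)

step 1: add edge 1-2 (w=6); MST = {1-2(w=6)}
step 2: add edge 0-2 (w=3); MST = {0-2(w=3) 1-2(w=6)}
step 3: add edge 0-5 (w=2); MST = {0-2(w=3) 0-5(w=2) 1-2(w=6)}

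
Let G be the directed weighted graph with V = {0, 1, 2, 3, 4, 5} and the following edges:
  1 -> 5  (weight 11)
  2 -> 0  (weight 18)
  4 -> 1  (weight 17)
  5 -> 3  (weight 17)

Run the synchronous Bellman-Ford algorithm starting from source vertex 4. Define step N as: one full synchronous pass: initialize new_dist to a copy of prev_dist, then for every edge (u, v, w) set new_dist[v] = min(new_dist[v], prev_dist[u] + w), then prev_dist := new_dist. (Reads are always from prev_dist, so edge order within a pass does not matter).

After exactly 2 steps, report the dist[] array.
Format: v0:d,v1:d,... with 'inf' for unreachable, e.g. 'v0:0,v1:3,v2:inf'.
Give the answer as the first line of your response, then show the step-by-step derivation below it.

v0:inf,v1:17,v2:inf,v3:inf,v4:0,v5:28

step 1: dist = v0:inf,v1:17,v2:inf,v3:inf,v4:0,v5:inf
step 2: dist = v0:inf,v1:17,v2:inf,v3:inf,v4:0,v5:28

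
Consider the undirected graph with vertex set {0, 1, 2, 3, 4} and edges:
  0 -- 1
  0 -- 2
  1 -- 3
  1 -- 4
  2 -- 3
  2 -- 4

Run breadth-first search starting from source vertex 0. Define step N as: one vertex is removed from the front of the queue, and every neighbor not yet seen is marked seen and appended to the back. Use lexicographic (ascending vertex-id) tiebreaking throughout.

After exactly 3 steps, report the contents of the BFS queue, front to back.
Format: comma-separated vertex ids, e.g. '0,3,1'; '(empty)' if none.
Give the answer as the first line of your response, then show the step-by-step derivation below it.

3,4

step 1: dequeue 0; queue=[1,2]; order=0
step 2: dequeue 1; queue=[2,3,4]; order=0,1
step 3: dequeue 2; queue=[3,4]; order=0,1,2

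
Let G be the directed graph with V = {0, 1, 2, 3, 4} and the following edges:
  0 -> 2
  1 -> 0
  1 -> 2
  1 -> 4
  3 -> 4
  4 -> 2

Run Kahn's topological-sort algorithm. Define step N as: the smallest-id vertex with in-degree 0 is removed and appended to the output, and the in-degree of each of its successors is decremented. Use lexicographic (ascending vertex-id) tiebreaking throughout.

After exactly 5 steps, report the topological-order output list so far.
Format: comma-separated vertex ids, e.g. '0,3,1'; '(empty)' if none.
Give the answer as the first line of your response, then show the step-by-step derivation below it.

1,0,3,4,2

step 1: output 1; order=[1]; indeg=(0,0,2,0,1)
step 2: output 0; order=[1,0]; indeg=(0,0,1,0,1)
step 3: output 3; order=[1,0,3]; indeg=(0,0,1,0,0)
step 4: output 4; order=[1,0,3,4]; indeg=(0,0,0,0,0)
step 5: output 2; order=[1,0,3,4,2]; indeg=(0,0,0,0,0)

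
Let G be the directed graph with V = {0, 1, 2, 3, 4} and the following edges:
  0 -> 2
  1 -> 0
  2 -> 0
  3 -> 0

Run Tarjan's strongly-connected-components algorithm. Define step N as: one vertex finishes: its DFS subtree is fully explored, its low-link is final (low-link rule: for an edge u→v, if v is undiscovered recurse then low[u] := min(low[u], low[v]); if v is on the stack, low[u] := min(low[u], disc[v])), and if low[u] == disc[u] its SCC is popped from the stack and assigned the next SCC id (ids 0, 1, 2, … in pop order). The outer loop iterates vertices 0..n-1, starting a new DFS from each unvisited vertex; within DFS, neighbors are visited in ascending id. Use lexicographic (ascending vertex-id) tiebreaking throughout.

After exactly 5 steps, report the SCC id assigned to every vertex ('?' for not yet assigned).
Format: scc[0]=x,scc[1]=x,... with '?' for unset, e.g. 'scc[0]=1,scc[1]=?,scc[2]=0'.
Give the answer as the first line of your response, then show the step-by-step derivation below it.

scc[0]=0,scc[1]=1,scc[2]=0,scc[3]=2,scc[4]=3

step 1: low=(low[0]=0,low[1]=?,low[2]=0,low[3]=?,low[4]=?); scc=(scc[0]=?,scc[1]=?,scc[2]=?,scc[3]=?,scc[4]=?)
step 2: low=(low[0]=0,low[1]=?,low[2]=0,low[3]=?,low[4]=?); scc=(scc[0]=0,scc[1]=?,scc[2]=0,scc[3]=?,scc[4]=?)
step 3: low=(low[0]=0,low[1]=2,low[2]=0,low[3]=?,low[4]=?); scc=(scc[0]=0,scc[1]=1,scc[2]=0,scc[3]=?,scc[4]=?)
step 4: low=(low[0]=0,low[1]=2,low[2]=0,low[3]=3,low[4]=?); scc=(scc[0]=0,scc[1]=1,scc[2]=0,scc[3]=2,scc[4]=?)
step 5: low=(low[0]=0,low[1]=2,low[2]=0,low[3]=3,low[4]=4); scc=(scc[0]=0,scc[1]=1,scc[2]=0,scc[3]=2,scc[4]=3)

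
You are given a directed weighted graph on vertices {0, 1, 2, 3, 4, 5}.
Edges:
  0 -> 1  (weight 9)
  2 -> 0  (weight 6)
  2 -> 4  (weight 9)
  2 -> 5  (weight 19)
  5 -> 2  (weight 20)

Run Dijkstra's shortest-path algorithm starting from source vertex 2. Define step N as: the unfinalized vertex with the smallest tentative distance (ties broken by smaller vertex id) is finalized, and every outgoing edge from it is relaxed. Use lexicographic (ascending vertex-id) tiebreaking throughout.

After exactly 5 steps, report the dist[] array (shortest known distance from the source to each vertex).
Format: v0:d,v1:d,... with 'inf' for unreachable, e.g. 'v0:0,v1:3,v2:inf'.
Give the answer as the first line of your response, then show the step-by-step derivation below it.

v0:6,v1:15,v2:0,v3:inf,v4:9,v5:19

step 1: dist = v0:6,v1:inf,v2:0,v3:inf,v4:9,v5:19
step 2: dist = v0:6,v1:15,v2:0,v3:inf,v4:9,v5:19
step 3: dist = v0:6,v1:15,v2:0,v3:inf,v4:9,v5:19
step 4: dist = v0:6,v1:15,v2:0,v3:inf,v4:9,v5:19
step 5: dist = v0:6,v1:15,v2:0,v3:inf,v4:9,v5:19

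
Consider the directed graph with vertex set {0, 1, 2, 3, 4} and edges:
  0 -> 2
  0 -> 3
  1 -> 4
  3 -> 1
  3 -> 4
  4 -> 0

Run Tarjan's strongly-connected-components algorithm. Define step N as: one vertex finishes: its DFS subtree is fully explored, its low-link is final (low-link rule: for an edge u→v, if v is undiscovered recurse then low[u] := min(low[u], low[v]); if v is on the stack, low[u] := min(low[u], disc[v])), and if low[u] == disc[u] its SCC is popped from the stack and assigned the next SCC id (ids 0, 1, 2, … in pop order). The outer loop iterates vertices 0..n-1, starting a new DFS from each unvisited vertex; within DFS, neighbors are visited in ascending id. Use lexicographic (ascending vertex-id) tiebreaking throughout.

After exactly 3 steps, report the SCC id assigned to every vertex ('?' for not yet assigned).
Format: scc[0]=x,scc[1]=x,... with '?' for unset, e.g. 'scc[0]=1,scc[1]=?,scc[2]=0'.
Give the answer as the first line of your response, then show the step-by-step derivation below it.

scc[0]=?,scc[1]=?,scc[2]=0,scc[3]=?,scc[4]=?

step 1: low=(low[0]=0,low[1]=?,low[2]=1,low[3]=?,low[4]=?); scc=(scc[0]=?,scc[1]=?,scc[2]=0,scc[3]=?,scc[4]=?)
step 2: low=(low[0]=0,low[1]=3,low[2]=1,low[3]=2,low[4]=0); scc=(scc[0]=?,scc[1]=?,scc[2]=0,scc[3]=?,scc[4]=?)
step 3: low=(low[0]=0,low[1]=0,low[2]=1,low[3]=2,low[4]=0); scc=(scc[0]=?,scc[1]=?,scc[2]=0,scc[3]=?,scc[4]=?)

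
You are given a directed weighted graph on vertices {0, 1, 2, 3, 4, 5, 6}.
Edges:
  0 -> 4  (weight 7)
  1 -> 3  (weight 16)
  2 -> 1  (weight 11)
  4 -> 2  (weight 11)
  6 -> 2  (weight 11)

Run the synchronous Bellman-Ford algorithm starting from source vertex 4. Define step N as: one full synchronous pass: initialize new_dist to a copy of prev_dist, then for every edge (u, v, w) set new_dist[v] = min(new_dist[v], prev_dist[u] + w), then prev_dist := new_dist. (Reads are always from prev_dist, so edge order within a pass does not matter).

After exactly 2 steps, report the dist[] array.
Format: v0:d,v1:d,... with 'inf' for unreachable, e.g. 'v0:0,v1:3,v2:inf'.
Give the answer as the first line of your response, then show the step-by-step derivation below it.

v0:inf,v1:22,v2:11,v3:inf,v4:0,v5:inf,v6:inf

step 1: dist = v0:inf,v1:inf,v2:11,v3:inf,v4:0,v5:inf,v6:inf
step 2: dist = v0:inf,v1:22,v2:11,v3:inf,v4:0,v5:inf,v6:inf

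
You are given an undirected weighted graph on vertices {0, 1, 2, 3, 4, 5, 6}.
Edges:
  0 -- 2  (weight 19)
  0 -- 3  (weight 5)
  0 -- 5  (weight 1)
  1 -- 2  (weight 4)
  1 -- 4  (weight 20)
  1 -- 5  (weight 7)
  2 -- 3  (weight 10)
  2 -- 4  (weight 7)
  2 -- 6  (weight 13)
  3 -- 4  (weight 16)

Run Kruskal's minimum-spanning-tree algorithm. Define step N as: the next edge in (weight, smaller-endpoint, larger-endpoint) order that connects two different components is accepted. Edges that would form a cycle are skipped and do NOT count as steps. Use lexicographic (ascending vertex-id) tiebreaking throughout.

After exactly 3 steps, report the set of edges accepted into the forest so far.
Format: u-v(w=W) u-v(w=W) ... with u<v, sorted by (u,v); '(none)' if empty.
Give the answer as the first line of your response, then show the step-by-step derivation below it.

0-3(w=5) 0-5(w=1) 1-2(w=4)

step 1: add edge 0-5 (w=1); MST = {0-5(w=1)}
step 2: add edge 1-2 (w=4); MST = {0-5(w=1) 1-2(w=4)}
step 3: add edge 0-3 (w=5); MST = {0-3(w=5) 0-5(w=1) 1-2(w=4)}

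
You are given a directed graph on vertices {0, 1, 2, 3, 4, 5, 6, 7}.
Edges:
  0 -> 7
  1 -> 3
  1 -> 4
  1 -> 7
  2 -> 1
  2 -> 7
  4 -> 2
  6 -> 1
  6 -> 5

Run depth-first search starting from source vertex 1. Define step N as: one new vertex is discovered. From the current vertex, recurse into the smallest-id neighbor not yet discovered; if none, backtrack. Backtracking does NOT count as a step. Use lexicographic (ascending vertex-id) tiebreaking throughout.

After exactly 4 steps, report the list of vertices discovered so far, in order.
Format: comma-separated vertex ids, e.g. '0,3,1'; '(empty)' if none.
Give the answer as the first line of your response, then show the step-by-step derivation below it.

1,3,4,2

step 1: discover 1; path=1; order=1
step 2: discover 3; path=1>3; order=1,3
step 3: discover 4; path=1>4; order=1,3,4
step 4: discover 2; path=1>4>2; order=1,3,4,2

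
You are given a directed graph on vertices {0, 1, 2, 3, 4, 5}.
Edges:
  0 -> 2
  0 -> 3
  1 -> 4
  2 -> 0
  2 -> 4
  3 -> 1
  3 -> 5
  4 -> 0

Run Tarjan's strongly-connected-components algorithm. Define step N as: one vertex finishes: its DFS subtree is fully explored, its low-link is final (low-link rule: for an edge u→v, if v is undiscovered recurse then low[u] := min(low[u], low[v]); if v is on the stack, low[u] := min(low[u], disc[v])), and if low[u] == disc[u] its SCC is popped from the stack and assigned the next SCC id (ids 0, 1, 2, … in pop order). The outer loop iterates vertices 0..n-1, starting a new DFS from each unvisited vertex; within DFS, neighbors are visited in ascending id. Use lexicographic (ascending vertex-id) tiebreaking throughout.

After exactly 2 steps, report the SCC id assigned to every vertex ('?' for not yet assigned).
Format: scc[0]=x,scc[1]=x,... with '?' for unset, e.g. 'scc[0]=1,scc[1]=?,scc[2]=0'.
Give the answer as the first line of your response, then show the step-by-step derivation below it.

scc[0]=?,scc[1]=?,scc[2]=?,scc[3]=?,scc[4]=?,scc[5]=?

step 1: low=(low[0]=0,low[1]=?,low[2]=0,low[3]=?,low[4]=0,low[5]=?); scc=(scc[0]=?,scc[1]=?,scc[2]=?,scc[3]=?,scc[4]=?,scc[5]=?)
step 2: low=(low[0]=0,low[1]=?,low[2]=0,low[3]=?,low[4]=0,low[5]=?); scc=(scc[0]=?,scc[1]=?,scc[2]=?,scc[3]=?,scc[4]=?,scc[5]=?)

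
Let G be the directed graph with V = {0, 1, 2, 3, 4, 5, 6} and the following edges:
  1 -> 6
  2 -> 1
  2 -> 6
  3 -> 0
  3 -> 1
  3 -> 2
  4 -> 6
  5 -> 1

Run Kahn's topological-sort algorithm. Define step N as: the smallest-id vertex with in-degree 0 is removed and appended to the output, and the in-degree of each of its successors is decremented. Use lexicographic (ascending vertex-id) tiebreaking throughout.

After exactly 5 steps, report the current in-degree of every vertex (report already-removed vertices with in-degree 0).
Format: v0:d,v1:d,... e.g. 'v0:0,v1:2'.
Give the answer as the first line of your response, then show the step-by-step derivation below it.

v0:0,v1:0,v2:0,v3:0,v4:0,v5:0,v6:1

step 1: output 3; order=[3]; indeg=(0,2,0,0,0,0,3)
step 2: output 0; order=[3,0]; indeg=(0,2,0,0,0,0,3)
step 3: output 2; order=[3,0,2]; indeg=(0,1,0,0,0,0,2)
step 4: output 4; order=[3,0,2,4]; indeg=(0,1,0,0,0,0,1)
step 5: output 5; order=[3,0,2,4,5]; indeg=(0,0,0,0,0,0,1)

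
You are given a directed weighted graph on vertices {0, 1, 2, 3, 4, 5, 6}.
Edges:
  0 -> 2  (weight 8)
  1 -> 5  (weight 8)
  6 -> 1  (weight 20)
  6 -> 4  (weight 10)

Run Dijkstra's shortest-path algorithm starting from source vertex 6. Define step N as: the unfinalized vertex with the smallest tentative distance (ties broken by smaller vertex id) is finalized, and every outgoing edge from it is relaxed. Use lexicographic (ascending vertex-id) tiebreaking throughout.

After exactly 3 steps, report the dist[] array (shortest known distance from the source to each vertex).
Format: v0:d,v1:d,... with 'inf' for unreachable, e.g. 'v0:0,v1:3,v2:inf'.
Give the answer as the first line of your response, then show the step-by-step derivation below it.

v0:inf,v1:20,v2:inf,v3:inf,v4:10,v5:28,v6:0

step 1: dist = v0:inf,v1:20,v2:inf,v3:inf,v4:10,v5:inf,v6:0
step 2: dist = v0:inf,v1:20,v2:inf,v3:inf,v4:10,v5:inf,v6:0
step 3: dist = v0:inf,v1:20,v2:inf,v3:inf,v4:10,v5:28,v6:0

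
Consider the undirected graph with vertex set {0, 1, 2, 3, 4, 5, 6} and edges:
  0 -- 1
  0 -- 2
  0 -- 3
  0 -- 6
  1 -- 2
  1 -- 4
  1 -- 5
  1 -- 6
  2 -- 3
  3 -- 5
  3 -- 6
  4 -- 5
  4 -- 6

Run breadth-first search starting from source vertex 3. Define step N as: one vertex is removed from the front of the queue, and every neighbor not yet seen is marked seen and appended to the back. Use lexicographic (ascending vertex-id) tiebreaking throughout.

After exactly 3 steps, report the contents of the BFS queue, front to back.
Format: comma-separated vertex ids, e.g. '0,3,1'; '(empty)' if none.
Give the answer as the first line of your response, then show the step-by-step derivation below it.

5,6,1

step 1: dequeue 3; queue=[0,2,5,6]; order=3
step 2: dequeue 0; queue=[2,5,6,1]; order=3,0
step 3: dequeue 2; queue=[5,6,1]; order=3,0,2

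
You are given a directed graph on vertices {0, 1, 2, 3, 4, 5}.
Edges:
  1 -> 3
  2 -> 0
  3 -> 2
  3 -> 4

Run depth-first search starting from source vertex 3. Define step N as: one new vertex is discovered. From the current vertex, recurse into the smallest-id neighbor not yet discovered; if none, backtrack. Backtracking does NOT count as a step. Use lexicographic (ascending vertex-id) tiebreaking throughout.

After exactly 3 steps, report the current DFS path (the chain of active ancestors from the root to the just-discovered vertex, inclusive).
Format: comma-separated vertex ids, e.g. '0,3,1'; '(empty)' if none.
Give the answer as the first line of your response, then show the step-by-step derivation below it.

3,2,0

step 1: discover 3; path=3; order=3
step 2: discover 2; path=3>2; order=3,2
step 3: discover 0; path=3>2>0; order=3,2,0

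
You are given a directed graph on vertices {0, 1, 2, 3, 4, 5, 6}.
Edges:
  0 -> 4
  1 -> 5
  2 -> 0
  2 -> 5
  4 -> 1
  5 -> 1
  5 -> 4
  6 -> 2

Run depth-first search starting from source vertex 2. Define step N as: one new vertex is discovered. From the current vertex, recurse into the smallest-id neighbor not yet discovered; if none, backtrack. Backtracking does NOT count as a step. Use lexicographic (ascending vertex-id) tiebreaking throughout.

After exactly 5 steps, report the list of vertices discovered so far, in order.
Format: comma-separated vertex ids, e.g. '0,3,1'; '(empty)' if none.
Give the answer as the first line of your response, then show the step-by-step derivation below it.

2,0,4,1,5

step 1: discover 2; path=2; order=2
step 2: discover 0; path=2>0; order=2,0
step 3: discover 4; path=2>0>4; order=2,0,4
step 4: discover 1; path=2>0>4>1; order=2,0,4,1
step 5: discover 5; path=2>0>4>1>5; order=2,0,4,1,5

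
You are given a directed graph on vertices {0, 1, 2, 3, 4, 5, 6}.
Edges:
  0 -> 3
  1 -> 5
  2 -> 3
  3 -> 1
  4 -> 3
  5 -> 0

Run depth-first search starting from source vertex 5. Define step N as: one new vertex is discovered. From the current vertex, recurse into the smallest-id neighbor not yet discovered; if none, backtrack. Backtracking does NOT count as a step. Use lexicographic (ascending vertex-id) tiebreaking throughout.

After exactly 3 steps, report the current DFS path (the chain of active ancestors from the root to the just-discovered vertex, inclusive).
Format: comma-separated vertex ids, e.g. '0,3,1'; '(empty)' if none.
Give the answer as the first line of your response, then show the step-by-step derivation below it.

5,0,3

step 1: discover 5; path=5; order=5
step 2: discover 0; path=5>0; order=5,0
step 3: discover 3; path=5>0>3; order=5,0,3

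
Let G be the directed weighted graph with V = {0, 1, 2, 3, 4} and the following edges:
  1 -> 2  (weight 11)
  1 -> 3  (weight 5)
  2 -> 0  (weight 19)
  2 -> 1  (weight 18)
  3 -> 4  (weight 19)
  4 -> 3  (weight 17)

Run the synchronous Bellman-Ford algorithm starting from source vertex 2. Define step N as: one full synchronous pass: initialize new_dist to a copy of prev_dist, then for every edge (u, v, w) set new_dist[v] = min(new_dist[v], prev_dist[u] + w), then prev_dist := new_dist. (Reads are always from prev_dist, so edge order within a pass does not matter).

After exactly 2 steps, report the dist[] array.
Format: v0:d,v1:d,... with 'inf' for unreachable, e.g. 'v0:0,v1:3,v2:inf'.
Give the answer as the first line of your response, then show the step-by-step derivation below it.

v0:19,v1:18,v2:0,v3:23,v4:inf

step 1: dist = v0:19,v1:18,v2:0,v3:inf,v4:inf
step 2: dist = v0:19,v1:18,v2:0,v3:23,v4:inf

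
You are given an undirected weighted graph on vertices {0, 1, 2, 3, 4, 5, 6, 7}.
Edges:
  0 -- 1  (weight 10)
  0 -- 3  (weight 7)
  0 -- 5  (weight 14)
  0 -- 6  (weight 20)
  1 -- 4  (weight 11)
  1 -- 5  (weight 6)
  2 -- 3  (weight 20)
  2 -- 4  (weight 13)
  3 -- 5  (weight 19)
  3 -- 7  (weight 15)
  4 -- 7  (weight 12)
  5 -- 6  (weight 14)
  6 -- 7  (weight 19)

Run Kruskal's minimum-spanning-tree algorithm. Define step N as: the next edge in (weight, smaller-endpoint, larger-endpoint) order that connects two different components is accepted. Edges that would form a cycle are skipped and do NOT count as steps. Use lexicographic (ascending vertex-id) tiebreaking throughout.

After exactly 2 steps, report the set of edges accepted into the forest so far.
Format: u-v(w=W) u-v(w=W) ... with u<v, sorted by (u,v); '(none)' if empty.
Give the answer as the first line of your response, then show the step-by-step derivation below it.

0-3(w=7) 1-5(w=6)

step 1: add edge 1-5 (w=6); MST = {1-5(w=6)}
step 2: add edge 0-3 (w=7); MST = {0-3(w=7) 1-5(w=6)}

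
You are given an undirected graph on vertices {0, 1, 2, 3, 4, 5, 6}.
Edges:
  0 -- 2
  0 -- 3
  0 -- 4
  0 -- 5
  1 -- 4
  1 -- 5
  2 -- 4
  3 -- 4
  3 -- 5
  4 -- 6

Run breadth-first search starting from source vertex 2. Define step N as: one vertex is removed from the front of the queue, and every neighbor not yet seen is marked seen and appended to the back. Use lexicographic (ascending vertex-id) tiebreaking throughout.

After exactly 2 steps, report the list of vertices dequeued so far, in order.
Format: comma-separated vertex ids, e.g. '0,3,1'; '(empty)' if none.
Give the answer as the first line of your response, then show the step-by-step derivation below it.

2,0

step 1: dequeue 2; queue=[0,4]; order=2
step 2: dequeue 0; queue=[4,3,5]; order=2,0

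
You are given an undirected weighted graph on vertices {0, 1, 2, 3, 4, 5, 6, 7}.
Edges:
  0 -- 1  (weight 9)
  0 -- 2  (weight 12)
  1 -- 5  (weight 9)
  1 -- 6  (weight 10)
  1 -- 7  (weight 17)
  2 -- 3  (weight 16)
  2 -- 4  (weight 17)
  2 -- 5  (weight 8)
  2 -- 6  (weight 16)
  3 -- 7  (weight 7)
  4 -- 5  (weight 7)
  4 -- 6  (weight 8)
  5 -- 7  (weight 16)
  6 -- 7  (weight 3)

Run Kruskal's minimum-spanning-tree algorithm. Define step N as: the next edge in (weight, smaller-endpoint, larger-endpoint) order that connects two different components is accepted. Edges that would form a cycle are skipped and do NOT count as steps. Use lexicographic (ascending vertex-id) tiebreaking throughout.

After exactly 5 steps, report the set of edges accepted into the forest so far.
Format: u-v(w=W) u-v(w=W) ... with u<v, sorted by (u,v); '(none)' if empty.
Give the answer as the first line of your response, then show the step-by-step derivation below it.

2-5(w=8) 3-7(w=7) 4-5(w=7) 4-6(w=8) 6-7(w=3)

step 1: add edge 6-7 (w=3); MST = {6-7(w=3)}
step 2: add edge 3-7 (w=7); MST = {3-7(w=7) 6-7(w=3)}
step 3: add edge 4-5 (w=7); MST = {3-7(w=7) 4-5(w=7) 6-7(w=3)}
step 4: add edge 2-5 (w=8); MST = {2-5(w=8) 3-7(w=7) 4-5(w=7) 6-7(w=3)}
step 5: add edge 4-6 (w=8); MST = {2-5(w=8) 3-7(w=7) 4-5(w=7) 4-6(w=8) 6-7(w=3)}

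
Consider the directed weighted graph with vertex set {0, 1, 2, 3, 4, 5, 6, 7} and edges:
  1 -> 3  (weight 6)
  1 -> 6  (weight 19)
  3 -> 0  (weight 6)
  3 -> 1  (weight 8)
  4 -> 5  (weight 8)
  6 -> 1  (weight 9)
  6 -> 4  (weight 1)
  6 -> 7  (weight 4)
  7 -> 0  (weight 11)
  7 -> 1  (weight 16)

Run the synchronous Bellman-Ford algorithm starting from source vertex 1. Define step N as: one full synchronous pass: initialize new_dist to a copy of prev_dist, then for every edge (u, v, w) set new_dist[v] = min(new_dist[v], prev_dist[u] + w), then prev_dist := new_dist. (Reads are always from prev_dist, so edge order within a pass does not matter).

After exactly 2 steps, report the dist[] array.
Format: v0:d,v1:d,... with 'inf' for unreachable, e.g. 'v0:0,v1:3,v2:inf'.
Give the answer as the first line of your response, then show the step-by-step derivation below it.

v0:12,v1:0,v2:inf,v3:6,v4:20,v5:inf,v6:19,v7:23

step 1: dist = v0:inf,v1:0,v2:inf,v3:6,v4:inf,v5:inf,v6:19,v7:inf
step 2: dist = v0:12,v1:0,v2:inf,v3:6,v4:20,v5:inf,v6:19,v7:23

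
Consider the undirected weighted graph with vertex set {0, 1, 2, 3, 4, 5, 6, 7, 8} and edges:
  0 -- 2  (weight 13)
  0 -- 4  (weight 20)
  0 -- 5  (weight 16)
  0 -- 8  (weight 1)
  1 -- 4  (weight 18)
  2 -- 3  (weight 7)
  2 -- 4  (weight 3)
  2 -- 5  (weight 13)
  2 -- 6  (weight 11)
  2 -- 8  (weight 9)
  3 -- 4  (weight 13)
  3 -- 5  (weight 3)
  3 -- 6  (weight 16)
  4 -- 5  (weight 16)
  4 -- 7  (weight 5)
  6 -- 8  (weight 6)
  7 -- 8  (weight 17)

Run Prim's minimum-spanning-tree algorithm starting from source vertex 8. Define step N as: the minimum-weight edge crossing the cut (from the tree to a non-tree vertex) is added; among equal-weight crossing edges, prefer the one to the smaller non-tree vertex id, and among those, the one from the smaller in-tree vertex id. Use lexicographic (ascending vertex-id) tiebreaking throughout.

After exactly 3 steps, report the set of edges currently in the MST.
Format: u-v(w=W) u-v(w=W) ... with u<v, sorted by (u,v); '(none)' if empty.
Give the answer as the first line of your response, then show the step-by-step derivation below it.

0-8(w=1) 2-8(w=9) 6-8(w=6)

step 1: add edge 0-8 (w=1); MST = {0-8(w=1)}
step 2: add edge 6-8 (w=6); MST = {0-8(w=1) 6-8(w=6)}
step 3: add edge 2-8 (w=9); MST = {0-8(w=1) 2-8(w=9) 6-8(w=6)}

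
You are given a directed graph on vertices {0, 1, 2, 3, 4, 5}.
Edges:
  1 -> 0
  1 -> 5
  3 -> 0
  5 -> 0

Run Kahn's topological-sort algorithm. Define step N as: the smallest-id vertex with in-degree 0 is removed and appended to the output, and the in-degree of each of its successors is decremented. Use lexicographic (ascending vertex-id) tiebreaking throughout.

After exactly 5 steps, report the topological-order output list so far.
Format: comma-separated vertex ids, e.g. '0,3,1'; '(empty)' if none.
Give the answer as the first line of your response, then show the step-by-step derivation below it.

1,2,3,4,5

step 1: output 1; order=[1]; indeg=(2,0,0,0,0,0)
step 2: output 2; order=[1,2]; indeg=(2,0,0,0,0,0)
step 3: output 3; order=[1,2,3]; indeg=(1,0,0,0,0,0)
step 4: output 4; order=[1,2,3,4]; indeg=(1,0,0,0,0,0)
step 5: output 5; order=[1,2,3,4,5]; indeg=(0,0,0,0,0,0)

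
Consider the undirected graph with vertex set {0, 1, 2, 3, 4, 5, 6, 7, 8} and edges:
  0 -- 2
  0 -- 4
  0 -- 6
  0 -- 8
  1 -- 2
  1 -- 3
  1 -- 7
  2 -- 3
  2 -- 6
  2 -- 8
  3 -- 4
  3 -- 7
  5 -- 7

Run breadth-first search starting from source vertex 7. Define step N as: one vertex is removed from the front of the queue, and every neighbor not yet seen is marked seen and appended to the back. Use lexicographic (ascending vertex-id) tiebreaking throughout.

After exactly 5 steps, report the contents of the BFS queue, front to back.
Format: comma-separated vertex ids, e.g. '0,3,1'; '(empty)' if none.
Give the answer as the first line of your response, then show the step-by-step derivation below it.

4,0,6,8

step 1: dequeue 7; queue=[1,3,5]; order=7
step 2: dequeue 1; queue=[3,5,2]; order=7,1
step 3: dequeue 3; queue=[5,2,4]; order=7,1,3
step 4: dequeue 5; queue=[2,4]; order=7,1,3,5
step 5: dequeue 2; queue=[4,0,6,8]; order=7,1,3,5,2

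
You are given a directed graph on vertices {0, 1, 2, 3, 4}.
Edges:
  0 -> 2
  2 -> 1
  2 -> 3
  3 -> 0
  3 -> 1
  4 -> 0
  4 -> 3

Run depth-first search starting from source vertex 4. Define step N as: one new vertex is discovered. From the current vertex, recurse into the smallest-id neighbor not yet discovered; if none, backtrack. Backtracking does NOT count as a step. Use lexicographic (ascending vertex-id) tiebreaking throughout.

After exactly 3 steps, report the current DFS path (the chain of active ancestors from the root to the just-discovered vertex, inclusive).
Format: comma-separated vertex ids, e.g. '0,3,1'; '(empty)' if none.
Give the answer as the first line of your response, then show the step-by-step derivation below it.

4,0,2

step 1: discover 4; path=4; order=4
step 2: discover 0; path=4>0; order=4,0
step 3: discover 2; path=4>0>2; order=4,0,2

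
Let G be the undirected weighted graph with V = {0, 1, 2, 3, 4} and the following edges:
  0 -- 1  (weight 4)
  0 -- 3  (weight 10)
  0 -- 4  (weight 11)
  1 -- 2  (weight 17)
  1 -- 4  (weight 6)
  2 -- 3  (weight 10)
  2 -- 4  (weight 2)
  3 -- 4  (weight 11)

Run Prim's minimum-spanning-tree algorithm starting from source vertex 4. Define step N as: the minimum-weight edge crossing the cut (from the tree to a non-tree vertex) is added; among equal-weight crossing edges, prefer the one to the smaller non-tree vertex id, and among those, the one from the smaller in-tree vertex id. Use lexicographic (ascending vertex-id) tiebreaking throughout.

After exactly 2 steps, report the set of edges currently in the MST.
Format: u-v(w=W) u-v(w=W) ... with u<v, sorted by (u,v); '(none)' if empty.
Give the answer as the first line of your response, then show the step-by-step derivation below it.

1-4(w=6) 2-4(w=2)

step 1: add edge 2-4 (w=2); MST = {2-4(w=2)}
step 2: add edge 1-4 (w=6); MST = {1-4(w=6) 2-4(w=2)}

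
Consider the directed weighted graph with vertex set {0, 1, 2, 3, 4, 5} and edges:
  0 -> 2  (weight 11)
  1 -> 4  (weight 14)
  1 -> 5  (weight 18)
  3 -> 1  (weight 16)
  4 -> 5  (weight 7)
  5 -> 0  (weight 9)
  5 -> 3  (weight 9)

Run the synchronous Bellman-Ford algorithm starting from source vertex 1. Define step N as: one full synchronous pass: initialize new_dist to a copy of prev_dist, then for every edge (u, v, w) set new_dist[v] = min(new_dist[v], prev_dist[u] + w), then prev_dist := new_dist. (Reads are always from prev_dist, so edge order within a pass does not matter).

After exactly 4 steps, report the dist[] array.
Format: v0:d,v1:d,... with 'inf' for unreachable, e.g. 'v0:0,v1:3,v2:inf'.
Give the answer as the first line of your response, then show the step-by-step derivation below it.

v0:27,v1:0,v2:38,v3:27,v4:14,v5:18

step 1: dist = v0:inf,v1:0,v2:inf,v3:inf,v4:14,v5:18
step 2: dist = v0:27,v1:0,v2:inf,v3:27,v4:14,v5:18
step 3: dist = v0:27,v1:0,v2:38,v3:27,v4:14,v5:18
step 4: dist = v0:27,v1:0,v2:38,v3:27,v4:14,v5:18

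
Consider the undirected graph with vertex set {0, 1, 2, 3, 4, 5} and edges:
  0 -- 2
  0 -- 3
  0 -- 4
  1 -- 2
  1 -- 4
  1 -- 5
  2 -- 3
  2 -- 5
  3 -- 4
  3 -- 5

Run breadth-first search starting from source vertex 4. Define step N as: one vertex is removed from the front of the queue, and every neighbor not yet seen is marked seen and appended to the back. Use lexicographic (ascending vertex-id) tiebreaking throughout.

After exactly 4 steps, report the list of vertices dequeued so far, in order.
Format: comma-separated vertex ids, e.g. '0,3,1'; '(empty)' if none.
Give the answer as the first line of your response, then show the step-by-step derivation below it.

4,0,1,3

step 1: dequeue 4; queue=[0,1,3]; order=4
step 2: dequeue 0; queue=[1,3,2]; order=4,0
step 3: dequeue 1; queue=[3,2,5]; order=4,0,1
step 4: dequeue 3; queue=[2,5]; order=4,0,1,3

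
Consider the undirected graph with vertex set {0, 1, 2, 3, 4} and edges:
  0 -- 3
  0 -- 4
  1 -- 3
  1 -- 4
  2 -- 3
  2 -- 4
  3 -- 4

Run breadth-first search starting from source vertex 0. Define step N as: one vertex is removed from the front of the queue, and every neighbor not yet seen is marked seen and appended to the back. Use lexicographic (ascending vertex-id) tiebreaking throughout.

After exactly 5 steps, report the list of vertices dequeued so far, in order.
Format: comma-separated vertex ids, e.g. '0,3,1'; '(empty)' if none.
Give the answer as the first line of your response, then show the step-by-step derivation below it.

0,3,4,1,2

step 1: dequeue 0; queue=[3,4]; order=0
step 2: dequeue 3; queue=[4,1,2]; order=0,3
step 3: dequeue 4; queue=[1,2]; order=0,3,4
step 4: dequeue 1; queue=[2]; order=0,3,4,1
step 5: dequeue 2; queue=[(empty)]; order=0,3,4,1,2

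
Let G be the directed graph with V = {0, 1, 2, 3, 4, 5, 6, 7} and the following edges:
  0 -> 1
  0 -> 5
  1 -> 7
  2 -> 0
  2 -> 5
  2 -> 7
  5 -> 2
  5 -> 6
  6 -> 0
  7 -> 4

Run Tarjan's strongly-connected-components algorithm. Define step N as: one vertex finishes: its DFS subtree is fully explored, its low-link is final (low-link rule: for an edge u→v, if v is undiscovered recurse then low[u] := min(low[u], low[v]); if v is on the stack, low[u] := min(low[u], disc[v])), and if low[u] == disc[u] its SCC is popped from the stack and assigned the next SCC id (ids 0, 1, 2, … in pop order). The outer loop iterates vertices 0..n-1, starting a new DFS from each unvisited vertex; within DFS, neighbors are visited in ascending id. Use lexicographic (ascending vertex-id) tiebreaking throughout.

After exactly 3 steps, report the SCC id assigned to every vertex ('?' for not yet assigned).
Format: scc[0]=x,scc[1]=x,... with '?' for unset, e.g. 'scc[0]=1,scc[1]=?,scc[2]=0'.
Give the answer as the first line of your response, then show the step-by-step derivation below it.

scc[0]=?,scc[1]=2,scc[2]=?,scc[3]=?,scc[4]=0,scc[5]=?,scc[6]=?,scc[7]=1

step 1: low=(low[0]=0,low[1]=1,low[2]=?,low[3]=?,low[4]=3,low[5]=?,low[6]=?,low[7]=2); scc=(scc[0]=?,scc[1]=?,scc[2]=?,scc[3]=?,scc[4]=0,scc[5]=?,scc[6]=?,scc[7]=?)
step 2: low=(low[0]=0,low[1]=1,low[2]=?,low[3]=?,low[4]=3,low[5]=?,low[6]=?,low[7]=2); scc=(scc[0]=?,scc[1]=?,scc[2]=?,scc[3]=?,scc[4]=0,scc[5]=?,scc[6]=?,scc[7]=1)
step 3: low=(low[0]=0,low[1]=1,low[2]=?,low[3]=?,low[4]=3,low[5]=?,low[6]=?,low[7]=2); scc=(scc[0]=?,scc[1]=2,scc[2]=?,scc[3]=?,scc[4]=0,scc[5]=?,scc[6]=?,scc[7]=1)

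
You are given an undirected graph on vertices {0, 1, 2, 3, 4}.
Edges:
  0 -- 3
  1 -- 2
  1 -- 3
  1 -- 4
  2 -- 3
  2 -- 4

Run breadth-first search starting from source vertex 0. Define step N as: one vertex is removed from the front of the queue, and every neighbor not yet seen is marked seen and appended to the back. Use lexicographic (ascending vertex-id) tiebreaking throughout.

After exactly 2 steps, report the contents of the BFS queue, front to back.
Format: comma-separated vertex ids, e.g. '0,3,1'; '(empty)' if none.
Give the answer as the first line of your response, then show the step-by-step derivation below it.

1,2

step 1: dequeue 0; queue=[3]; order=0
step 2: dequeue 3; queue=[1,2]; order=0,3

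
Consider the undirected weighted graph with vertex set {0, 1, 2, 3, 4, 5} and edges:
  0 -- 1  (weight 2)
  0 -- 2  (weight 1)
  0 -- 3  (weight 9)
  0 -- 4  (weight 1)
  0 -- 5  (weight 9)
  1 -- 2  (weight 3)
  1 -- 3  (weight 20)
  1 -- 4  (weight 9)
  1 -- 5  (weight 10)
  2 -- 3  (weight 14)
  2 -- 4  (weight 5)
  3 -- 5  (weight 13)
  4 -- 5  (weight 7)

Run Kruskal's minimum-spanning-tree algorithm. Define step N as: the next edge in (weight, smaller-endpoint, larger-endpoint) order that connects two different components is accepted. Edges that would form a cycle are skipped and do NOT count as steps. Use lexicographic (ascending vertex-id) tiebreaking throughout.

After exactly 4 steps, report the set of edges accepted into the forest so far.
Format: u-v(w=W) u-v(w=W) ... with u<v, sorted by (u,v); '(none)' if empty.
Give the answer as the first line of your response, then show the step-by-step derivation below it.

0-1(w=2) 0-2(w=1) 0-4(w=1) 4-5(w=7)

step 1: add edge 0-2 (w=1); MST = {0-2(w=1)}
step 2: add edge 0-4 (w=1); MST = {0-2(w=1) 0-4(w=1)}
step 3: add edge 0-1 (w=2); MST = {0-1(w=2) 0-2(w=1) 0-4(w=1)}
step 4: add edge 4-5 (w=7); MST = {0-1(w=2) 0-2(w=1) 0-4(w=1) 4-5(w=7)}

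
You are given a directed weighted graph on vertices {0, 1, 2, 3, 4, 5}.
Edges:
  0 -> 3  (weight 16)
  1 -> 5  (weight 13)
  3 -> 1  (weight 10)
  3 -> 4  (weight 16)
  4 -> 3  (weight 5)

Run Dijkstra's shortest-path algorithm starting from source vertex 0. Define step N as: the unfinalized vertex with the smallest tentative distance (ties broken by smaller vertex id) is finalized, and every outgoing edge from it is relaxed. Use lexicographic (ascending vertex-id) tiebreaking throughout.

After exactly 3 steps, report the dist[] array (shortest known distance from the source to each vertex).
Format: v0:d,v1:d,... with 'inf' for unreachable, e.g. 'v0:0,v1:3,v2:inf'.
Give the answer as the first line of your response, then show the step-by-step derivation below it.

v0:0,v1:26,v2:inf,v3:16,v4:32,v5:39

step 1: dist = v0:0,v1:inf,v2:inf,v3:16,v4:inf,v5:inf
step 2: dist = v0:0,v1:26,v2:inf,v3:16,v4:32,v5:inf
step 3: dist = v0:0,v1:26,v2:inf,v3:16,v4:32,v5:39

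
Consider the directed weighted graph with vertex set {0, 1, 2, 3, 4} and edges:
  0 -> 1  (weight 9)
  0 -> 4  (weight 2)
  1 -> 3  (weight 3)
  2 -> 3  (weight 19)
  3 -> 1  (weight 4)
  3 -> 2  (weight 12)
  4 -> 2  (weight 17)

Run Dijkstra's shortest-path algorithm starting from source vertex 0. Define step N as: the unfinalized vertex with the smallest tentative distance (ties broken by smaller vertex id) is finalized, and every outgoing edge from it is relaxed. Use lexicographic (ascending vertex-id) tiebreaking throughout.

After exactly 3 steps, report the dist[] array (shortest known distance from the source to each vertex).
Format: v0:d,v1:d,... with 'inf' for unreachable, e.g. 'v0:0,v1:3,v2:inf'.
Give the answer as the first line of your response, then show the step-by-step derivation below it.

v0:0,v1:9,v2:19,v3:12,v4:2

step 1: dist = v0:0,v1:9,v2:inf,v3:inf,v4:2
step 2: dist = v0:0,v1:9,v2:19,v3:inf,v4:2
step 3: dist = v0:0,v1:9,v2:19,v3:12,v4:2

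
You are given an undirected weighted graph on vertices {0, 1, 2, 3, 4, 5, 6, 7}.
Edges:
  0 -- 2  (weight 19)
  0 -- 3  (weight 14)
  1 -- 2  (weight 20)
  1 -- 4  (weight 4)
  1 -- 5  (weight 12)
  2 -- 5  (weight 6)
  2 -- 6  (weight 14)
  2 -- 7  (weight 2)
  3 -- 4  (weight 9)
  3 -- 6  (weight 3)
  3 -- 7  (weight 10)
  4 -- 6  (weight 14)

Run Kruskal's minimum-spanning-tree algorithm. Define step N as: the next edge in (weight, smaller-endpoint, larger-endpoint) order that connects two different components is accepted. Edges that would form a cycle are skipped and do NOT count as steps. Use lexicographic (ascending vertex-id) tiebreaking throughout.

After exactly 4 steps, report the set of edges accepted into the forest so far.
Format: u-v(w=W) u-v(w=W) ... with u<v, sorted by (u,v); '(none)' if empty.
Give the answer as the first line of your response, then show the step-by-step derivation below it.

1-4(w=4) 2-5(w=6) 2-7(w=2) 3-6(w=3)

step 1: add edge 2-7 (w=2); MST = {2-7(w=2)}
step 2: add edge 3-6 (w=3); MST = {2-7(w=2) 3-6(w=3)}
step 3: add edge 1-4 (w=4); MST = {1-4(w=4) 2-7(w=2) 3-6(w=3)}
step 4: add edge 2-5 (w=6); MST = {1-4(w=4) 2-5(w=6) 2-7(w=2) 3-6(w=3)}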